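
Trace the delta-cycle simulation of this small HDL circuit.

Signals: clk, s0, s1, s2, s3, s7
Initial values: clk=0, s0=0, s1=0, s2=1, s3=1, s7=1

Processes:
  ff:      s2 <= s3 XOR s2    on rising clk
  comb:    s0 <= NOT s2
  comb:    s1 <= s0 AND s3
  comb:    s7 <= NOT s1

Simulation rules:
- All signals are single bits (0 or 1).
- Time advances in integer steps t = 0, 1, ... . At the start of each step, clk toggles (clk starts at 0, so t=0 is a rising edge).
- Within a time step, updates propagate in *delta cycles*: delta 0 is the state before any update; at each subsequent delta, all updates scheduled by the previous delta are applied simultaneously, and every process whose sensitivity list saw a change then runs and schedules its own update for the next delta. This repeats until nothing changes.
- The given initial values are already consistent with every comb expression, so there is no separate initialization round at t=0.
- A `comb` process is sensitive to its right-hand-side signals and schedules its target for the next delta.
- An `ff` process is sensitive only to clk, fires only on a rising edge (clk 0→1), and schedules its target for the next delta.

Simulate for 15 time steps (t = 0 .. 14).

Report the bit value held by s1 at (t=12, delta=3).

0

t0.Δ0 s3=1 s7=1 clk=0 s1=0 s2=1 s0=0
t0.Δ1 s3=1 s7=1 clk=1 s1=0 s2=1 s0=0
t0.Δ2 s3=1 s7=1 clk=1 s1=0 s2=0 s0=0
t0.Δ3 s3=1 s7=1 clk=1 s1=0 s2=0 s0=1
t0.Δ4 s3=1 s7=1 clk=1 s1=1 s2=0 s0=1
t0.Δ5 s3=1 s7=0 clk=1 s1=1 s2=0 s0=1
t1.Δ0 s3=1 s7=0 clk=1 s1=1 s2=0 s0=1
t1.Δ1 s3=1 s7=0 clk=0 s1=1 s2=0 s0=1
t2.Δ0 s3=1 s7=0 clk=0 s1=1 s2=0 s0=1
t2.Δ1 s3=1 s7=0 clk=1 s1=1 s2=0 s0=1
t2.Δ2 s3=1 s7=0 clk=1 s1=1 s2=1 s0=1
t2.Δ3 s3=1 s7=0 clk=1 s1=1 s2=1 s0=0
t2.Δ4 s3=1 s7=0 clk=1 s1=0 s2=1 s0=0
t2.Δ5 s3=1 s7=1 clk=1 s1=0 s2=1 s0=0
t3.Δ0 s3=1 s7=1 clk=1 s1=0 s2=1 s0=0
t3.Δ1 s3=1 s7=1 clk=0 s1=0 s2=1 s0=0
t4.Δ0 s3=1 s7=1 clk=0 s1=0 s2=1 s0=0
t4.Δ1 s3=1 s7=1 clk=1 s1=0 s2=1 s0=0
t4.Δ2 s3=1 s7=1 clk=1 s1=0 s2=0 s0=0
t4.Δ3 s3=1 s7=1 clk=1 s1=0 s2=0 s0=1
t4.Δ4 s3=1 s7=1 clk=1 s1=1 s2=0 s0=1
t4.Δ5 s3=1 s7=0 clk=1 s1=1 s2=0 s0=1
t5.Δ0 s3=1 s7=0 clk=1 s1=1 s2=0 s0=1
t5.Δ1 s3=1 s7=0 clk=0 s1=1 s2=0 s0=1
t6.Δ0 s3=1 s7=0 clk=0 s1=1 s2=0 s0=1
t6.Δ1 s3=1 s7=0 clk=1 s1=1 s2=0 s0=1
t6.Δ2 s3=1 s7=0 clk=1 s1=1 s2=1 s0=1
t6.Δ3 s3=1 s7=0 clk=1 s1=1 s2=1 s0=0
t6.Δ4 s3=1 s7=0 clk=1 s1=0 s2=1 s0=0
t6.Δ5 s3=1 s7=1 clk=1 s1=0 s2=1 s0=0
t7.Δ0 s3=1 s7=1 clk=1 s1=0 s2=1 s0=0
t7.Δ1 s3=1 s7=1 clk=0 s1=0 s2=1 s0=0
t8.Δ0 s3=1 s7=1 clk=0 s1=0 s2=1 s0=0
t8.Δ1 s3=1 s7=1 clk=1 s1=0 s2=1 s0=0
t8.Δ2 s3=1 s7=1 clk=1 s1=0 s2=0 s0=0
t8.Δ3 s3=1 s7=1 clk=1 s1=0 s2=0 s0=1
t8.Δ4 s3=1 s7=1 clk=1 s1=1 s2=0 s0=1
t8.Δ5 s3=1 s7=0 clk=1 s1=1 s2=0 s0=1
t9.Δ0 s3=1 s7=0 clk=1 s1=1 s2=0 s0=1
t9.Δ1 s3=1 s7=0 clk=0 s1=1 s2=0 s0=1
t10.Δ0 s3=1 s7=0 clk=0 s1=1 s2=0 s0=1
t10.Δ1 s3=1 s7=0 clk=1 s1=1 s2=0 s0=1
t10.Δ2 s3=1 s7=0 clk=1 s1=1 s2=1 s0=1
t10.Δ3 s3=1 s7=0 clk=1 s1=1 s2=1 s0=0
t10.Δ4 s3=1 s7=0 clk=1 s1=0 s2=1 s0=0
t10.Δ5 s3=1 s7=1 clk=1 s1=0 s2=1 s0=0
t11.Δ0 s3=1 s7=1 clk=1 s1=0 s2=1 s0=0
t11.Δ1 s3=1 s7=1 clk=0 s1=0 s2=1 s0=0
t12.Δ0 s3=1 s7=1 clk=0 s1=0 s2=1 s0=0
t12.Δ1 s3=1 s7=1 clk=1 s1=0 s2=1 s0=0
t12.Δ2 s3=1 s7=1 clk=1 s1=0 s2=0 s0=0
t12.Δ3 s3=1 s7=1 clk=1 s1=0 s2=0 s0=1
t12.Δ4 s3=1 s7=1 clk=1 s1=1 s2=0 s0=1
t12.Δ5 s3=1 s7=0 clk=1 s1=1 s2=0 s0=1
t13.Δ0 s3=1 s7=0 clk=1 s1=1 s2=0 s0=1
t13.Δ1 s3=1 s7=0 clk=0 s1=1 s2=0 s0=1
t14.Δ0 s3=1 s7=0 clk=0 s1=1 s2=0 s0=1
t14.Δ1 s3=1 s7=0 clk=1 s1=1 s2=0 s0=1
t14.Δ2 s3=1 s7=0 clk=1 s1=1 s2=1 s0=1
t14.Δ3 s3=1 s7=0 clk=1 s1=1 s2=1 s0=0
t14.Δ4 s3=1 s7=0 clk=1 s1=0 s2=1 s0=0
t14.Δ5 s3=1 s7=1 clk=1 s1=0 s2=1 s0=0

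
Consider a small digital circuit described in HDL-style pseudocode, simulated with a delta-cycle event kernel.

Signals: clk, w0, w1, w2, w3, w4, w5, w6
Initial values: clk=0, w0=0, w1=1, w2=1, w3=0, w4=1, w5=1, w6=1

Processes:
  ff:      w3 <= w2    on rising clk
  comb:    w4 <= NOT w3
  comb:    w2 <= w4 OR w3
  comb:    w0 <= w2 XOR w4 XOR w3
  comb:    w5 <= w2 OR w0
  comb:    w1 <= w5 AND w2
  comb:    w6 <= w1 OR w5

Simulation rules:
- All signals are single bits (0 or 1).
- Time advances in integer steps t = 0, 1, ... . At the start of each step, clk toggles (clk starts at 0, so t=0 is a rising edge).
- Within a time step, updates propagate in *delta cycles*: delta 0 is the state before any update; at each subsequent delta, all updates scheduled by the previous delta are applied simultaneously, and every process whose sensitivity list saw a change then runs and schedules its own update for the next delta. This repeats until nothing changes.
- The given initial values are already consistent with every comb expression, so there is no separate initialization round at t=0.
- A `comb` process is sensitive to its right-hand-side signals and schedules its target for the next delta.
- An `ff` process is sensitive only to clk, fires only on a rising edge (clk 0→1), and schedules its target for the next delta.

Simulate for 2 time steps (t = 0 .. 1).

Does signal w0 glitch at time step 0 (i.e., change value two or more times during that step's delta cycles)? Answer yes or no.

t=0 Δ0: w6=1 w5=1 w3=0 w0=0 w1=1 w2=1 clk=0 w4=1
  Δ1: clk:0→1
  Δ2: w3:0→1
  Δ3: w0:0→1, w4:1→0
  Δ4: w0:1→0
  (4Δ to stable)
t=1 Δ0: w6=1 w5=1 w3=1 w0=0 w1=1 w2=1 clk=1 w4=0
  Δ1: clk:1→0
  (1Δ to stable)

yes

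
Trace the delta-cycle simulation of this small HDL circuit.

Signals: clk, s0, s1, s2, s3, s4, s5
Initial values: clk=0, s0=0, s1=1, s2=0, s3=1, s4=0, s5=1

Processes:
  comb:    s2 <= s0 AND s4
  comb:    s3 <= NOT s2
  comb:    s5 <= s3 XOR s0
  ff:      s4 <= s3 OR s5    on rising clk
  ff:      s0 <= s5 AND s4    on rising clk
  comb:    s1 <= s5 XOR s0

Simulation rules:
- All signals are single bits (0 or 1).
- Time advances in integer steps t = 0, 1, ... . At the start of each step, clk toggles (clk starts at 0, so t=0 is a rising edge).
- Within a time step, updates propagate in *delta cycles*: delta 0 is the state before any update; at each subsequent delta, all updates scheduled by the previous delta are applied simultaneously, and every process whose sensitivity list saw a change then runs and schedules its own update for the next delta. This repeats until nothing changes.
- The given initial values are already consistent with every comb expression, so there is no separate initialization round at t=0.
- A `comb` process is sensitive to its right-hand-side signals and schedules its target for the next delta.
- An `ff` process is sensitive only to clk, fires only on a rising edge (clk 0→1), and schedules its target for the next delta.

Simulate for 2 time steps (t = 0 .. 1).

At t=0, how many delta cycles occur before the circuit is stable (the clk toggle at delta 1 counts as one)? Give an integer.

t=0 Δ0: clk=0 s2=0 s5=1 s3=1 s0=0 s4=0 s1=1
  Δ1: clk:0→1
  Δ2: s4:0→1
  (2Δ to stable)
t=1 Δ0: clk=1 s2=0 s5=1 s3=1 s0=0 s4=1 s1=1
  Δ1: clk:1→0
  (1Δ to stable)

2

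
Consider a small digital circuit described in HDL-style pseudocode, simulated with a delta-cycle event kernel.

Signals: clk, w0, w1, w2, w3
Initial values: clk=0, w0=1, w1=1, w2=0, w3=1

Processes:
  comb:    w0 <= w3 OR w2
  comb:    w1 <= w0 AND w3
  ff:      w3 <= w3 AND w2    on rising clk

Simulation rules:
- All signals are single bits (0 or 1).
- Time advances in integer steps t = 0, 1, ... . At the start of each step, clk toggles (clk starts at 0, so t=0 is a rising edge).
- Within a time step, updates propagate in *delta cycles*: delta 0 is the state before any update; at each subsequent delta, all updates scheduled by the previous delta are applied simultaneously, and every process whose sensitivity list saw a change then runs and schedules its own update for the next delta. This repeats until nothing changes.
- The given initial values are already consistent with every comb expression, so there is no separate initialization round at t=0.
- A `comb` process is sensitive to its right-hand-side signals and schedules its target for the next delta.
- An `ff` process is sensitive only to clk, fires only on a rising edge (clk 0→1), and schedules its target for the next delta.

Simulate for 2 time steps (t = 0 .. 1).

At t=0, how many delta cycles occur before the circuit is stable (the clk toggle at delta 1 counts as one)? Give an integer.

[bits: w3,w1,w0,w2,clk]
t=0: Δ0=11100 Δ1=11101 Δ2=01101 Δ3=00001 | 3Δ
t=1: Δ0=00001 Δ1=00000 | 1Δ

3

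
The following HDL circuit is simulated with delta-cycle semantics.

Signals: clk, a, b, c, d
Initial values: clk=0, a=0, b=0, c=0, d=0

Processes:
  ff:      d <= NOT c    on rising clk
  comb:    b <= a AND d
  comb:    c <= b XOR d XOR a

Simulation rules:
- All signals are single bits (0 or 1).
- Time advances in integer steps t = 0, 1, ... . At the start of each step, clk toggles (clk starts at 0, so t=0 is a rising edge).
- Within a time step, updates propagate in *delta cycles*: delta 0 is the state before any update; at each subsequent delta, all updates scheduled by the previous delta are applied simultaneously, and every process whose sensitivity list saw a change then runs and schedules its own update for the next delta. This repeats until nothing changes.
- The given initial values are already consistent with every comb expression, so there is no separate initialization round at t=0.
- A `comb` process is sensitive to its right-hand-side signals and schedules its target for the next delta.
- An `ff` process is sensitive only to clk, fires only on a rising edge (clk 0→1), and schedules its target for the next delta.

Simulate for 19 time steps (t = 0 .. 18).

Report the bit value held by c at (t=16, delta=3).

1

[bits: clk,d,a,b,c]
t=0: Δ0=00000 Δ1=10000 Δ2=11000 Δ3=11001 | 3Δ
t=1: Δ0=11001 Δ1=01001 | 1Δ
t=2: Δ0=01001 Δ1=11001 Δ2=10001 Δ3=10000 | 3Δ
t=3: Δ0=10000 Δ1=00000 | 1Δ
t=4: Δ0=00000 Δ1=10000 Δ2=11000 Δ3=11001 | 3Δ
t=5: Δ0=11001 Δ1=01001 | 1Δ
t=6: Δ0=01001 Δ1=11001 Δ2=10001 Δ3=10000 | 3Δ
t=7: Δ0=10000 Δ1=00000 | 1Δ
t=8: Δ0=00000 Δ1=10000 Δ2=11000 Δ3=11001 | 3Δ
t=9: Δ0=11001 Δ1=01001 | 1Δ
t=10: Δ0=01001 Δ1=11001 Δ2=10001 Δ3=10000 | 3Δ
t=11: Δ0=10000 Δ1=00000 | 1Δ
t=12: Δ0=00000 Δ1=10000 Δ2=11000 Δ3=11001 | 3Δ
t=13: Δ0=11001 Δ1=01001 | 1Δ
t=14: Δ0=01001 Δ1=11001 Δ2=10001 Δ3=10000 | 3Δ
t=15: Δ0=10000 Δ1=00000 | 1Δ
t=16: Δ0=00000 Δ1=10000 Δ2=11000 Δ3=11001 | 3Δ
t=17: Δ0=11001 Δ1=01001 | 1Δ
t=18: Δ0=01001 Δ1=11001 Δ2=10001 Δ3=10000 | 3Δ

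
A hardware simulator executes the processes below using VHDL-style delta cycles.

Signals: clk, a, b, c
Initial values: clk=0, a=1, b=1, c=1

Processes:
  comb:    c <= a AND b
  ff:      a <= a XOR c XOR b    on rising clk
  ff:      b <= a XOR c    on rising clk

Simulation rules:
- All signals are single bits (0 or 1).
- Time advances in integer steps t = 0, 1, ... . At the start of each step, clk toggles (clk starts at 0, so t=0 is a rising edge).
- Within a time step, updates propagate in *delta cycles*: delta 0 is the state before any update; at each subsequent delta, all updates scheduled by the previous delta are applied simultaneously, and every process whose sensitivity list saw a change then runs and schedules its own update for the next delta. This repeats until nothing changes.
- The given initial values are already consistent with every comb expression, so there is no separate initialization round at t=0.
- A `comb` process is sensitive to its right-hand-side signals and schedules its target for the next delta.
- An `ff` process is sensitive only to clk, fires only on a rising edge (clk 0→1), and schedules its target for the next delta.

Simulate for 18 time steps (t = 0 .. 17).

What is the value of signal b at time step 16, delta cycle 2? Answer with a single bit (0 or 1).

t=0 Δ0: c=1 clk=0 a=1 b=1
  Δ1: clk:0→1
  Δ2: b:1→0
  Δ3: c:1→0
  (3Δ to stable)
t=1 Δ0: c=0 clk=1 a=1 b=0
  Δ1: clk:1→0
  (1Δ to stable)
t=2 Δ0: c=0 clk=0 a=1 b=0
  Δ1: clk:0→1
  Δ2: b:0→1
  Δ3: c:0→1
  (3Δ to stable)
t=3 Δ0: c=1 clk=1 a=1 b=1
  Δ1: clk:1→0
  (1Δ to stable)
t=4 Δ0: c=1 clk=0 a=1 b=1
  Δ1: clk:0→1
  Δ2: b:1→0
  Δ3: c:1→0
  (3Δ to stable)
t=5 Δ0: c=0 clk=1 a=1 b=0
  Δ1: clk:1→0
  (1Δ to stable)
t=6 Δ0: c=0 clk=0 a=1 b=0
  Δ1: clk:0→1
  Δ2: b:0→1
  Δ3: c:0→1
  (3Δ to stable)
t=7 Δ0: c=1 clk=1 a=1 b=1
  Δ1: clk:1→0
  (1Δ to stable)
t=8 Δ0: c=1 clk=0 a=1 b=1
  Δ1: clk:0→1
  Δ2: b:1→0
  Δ3: c:1→0
  (3Δ to stable)
t=9 Δ0: c=0 clk=1 a=1 b=0
  Δ1: clk:1→0
  (1Δ to stable)
t=10 Δ0: c=0 clk=0 a=1 b=0
  Δ1: clk:0→1
  Δ2: b:0→1
  Δ3: c:0→1
  (3Δ to stable)
t=11 Δ0: c=1 clk=1 a=1 b=1
  Δ1: clk:1→0
  (1Δ to stable)
t=12 Δ0: c=1 clk=0 a=1 b=1
  Δ1: clk:0→1
  Δ2: b:1→0
  Δ3: c:1→0
  (3Δ to stable)
t=13 Δ0: c=0 clk=1 a=1 b=0
  Δ1: clk:1→0
  (1Δ to stable)
t=14 Δ0: c=0 clk=0 a=1 b=0
  Δ1: clk:0→1
  Δ2: b:0→1
  Δ3: c:0→1
  (3Δ to stable)
t=15 Δ0: c=1 clk=1 a=1 b=1
  Δ1: clk:1→0
  (1Δ to stable)
t=16 Δ0: c=1 clk=0 a=1 b=1
  Δ1: clk:0→1
  Δ2: b:1→0
  Δ3: c:1→0
  (3Δ to stable)
t=17 Δ0: c=0 clk=1 a=1 b=0
  Δ1: clk:1→0
  (1Δ to stable)

0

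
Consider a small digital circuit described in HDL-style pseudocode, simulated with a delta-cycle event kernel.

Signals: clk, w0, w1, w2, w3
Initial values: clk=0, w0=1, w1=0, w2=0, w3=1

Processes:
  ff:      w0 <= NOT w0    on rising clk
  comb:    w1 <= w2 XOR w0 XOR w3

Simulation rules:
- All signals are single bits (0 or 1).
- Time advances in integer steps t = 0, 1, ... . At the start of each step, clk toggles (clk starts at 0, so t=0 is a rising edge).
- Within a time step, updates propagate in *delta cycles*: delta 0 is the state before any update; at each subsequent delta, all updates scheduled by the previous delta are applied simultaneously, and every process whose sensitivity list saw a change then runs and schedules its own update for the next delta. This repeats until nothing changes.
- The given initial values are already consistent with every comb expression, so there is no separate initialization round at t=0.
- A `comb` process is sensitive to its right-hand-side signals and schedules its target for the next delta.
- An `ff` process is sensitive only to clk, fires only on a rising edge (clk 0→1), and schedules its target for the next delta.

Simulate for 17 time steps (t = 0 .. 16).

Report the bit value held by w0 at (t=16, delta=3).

[bits: clk,w0,w2,w1,w3]
t=0: Δ0=01001 Δ1=11001 Δ2=10001 Δ3=10011 | 3Δ
t=1: Δ0=10011 Δ1=00011 | 1Δ
t=2: Δ0=00011 Δ1=10011 Δ2=11011 Δ3=11001 | 3Δ
t=3: Δ0=11001 Δ1=01001 | 1Δ
t=4: Δ0=01001 Δ1=11001 Δ2=10001 Δ3=10011 | 3Δ
t=5: Δ0=10011 Δ1=00011 | 1Δ
t=6: Δ0=00011 Δ1=10011 Δ2=11011 Δ3=11001 | 3Δ
t=7: Δ0=11001 Δ1=01001 | 1Δ
t=8: Δ0=01001 Δ1=11001 Δ2=10001 Δ3=10011 | 3Δ
t=9: Δ0=10011 Δ1=00011 | 1Δ
t=10: Δ0=00011 Δ1=10011 Δ2=11011 Δ3=11001 | 3Δ
t=11: Δ0=11001 Δ1=01001 | 1Δ
t=12: Δ0=01001 Δ1=11001 Δ2=10001 Δ3=10011 | 3Δ
t=13: Δ0=10011 Δ1=00011 | 1Δ
t=14: Δ0=00011 Δ1=10011 Δ2=11011 Δ3=11001 | 3Δ
t=15: Δ0=11001 Δ1=01001 | 1Δ
t=16: Δ0=01001 Δ1=11001 Δ2=10001 Δ3=10011 | 3Δ

0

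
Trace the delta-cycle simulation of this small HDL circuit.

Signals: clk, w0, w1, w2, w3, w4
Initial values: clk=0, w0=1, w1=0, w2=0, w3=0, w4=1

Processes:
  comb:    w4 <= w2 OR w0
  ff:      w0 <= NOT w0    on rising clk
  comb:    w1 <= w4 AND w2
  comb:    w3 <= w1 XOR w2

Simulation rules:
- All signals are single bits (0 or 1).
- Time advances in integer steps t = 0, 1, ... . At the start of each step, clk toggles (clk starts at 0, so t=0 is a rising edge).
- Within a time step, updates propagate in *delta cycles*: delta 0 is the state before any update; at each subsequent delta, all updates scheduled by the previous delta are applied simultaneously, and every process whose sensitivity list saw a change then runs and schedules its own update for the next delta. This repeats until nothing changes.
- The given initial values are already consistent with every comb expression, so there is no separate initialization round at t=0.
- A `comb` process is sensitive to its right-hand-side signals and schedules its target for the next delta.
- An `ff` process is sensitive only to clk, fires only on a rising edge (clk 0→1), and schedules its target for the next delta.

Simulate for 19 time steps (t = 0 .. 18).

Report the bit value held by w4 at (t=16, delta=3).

t=0 Δ0: clk=0 w3=0 w0=1 w4=1 w2=0 w1=0
  Δ1: clk:0→1
  Δ2: w0:1→0
  Δ3: w4:1→0
  (3Δ to stable)
t=1 Δ0: clk=1 w3=0 w0=0 w4=0 w2=0 w1=0
  Δ1: clk:1→0
  (1Δ to stable)
t=2 Δ0: clk=0 w3=0 w0=0 w4=0 w2=0 w1=0
  Δ1: clk:0→1
  Δ2: w0:0→1
  Δ3: w4:0→1
  (3Δ to stable)
t=3 Δ0: clk=1 w3=0 w0=1 w4=1 w2=0 w1=0
  Δ1: clk:1→0
  (1Δ to stable)
t=4 Δ0: clk=0 w3=0 w0=1 w4=1 w2=0 w1=0
  Δ1: clk:0→1
  Δ2: w0:1→0
  Δ3: w4:1→0
  (3Δ to stable)
t=5 Δ0: clk=1 w3=0 w0=0 w4=0 w2=0 w1=0
  Δ1: clk:1→0
  (1Δ to stable)
t=6 Δ0: clk=0 w3=0 w0=0 w4=0 w2=0 w1=0
  Δ1: clk:0→1
  Δ2: w0:0→1
  Δ3: w4:0→1
  (3Δ to stable)
t=7 Δ0: clk=1 w3=0 w0=1 w4=1 w2=0 w1=0
  Δ1: clk:1→0
  (1Δ to stable)
t=8 Δ0: clk=0 w3=0 w0=1 w4=1 w2=0 w1=0
  Δ1: clk:0→1
  Δ2: w0:1→0
  Δ3: w4:1→0
  (3Δ to stable)
t=9 Δ0: clk=1 w3=0 w0=0 w4=0 w2=0 w1=0
  Δ1: clk:1→0
  (1Δ to stable)
t=10 Δ0: clk=0 w3=0 w0=0 w4=0 w2=0 w1=0
  Δ1: clk:0→1
  Δ2: w0:0→1
  Δ3: w4:0→1
  (3Δ to stable)
t=11 Δ0: clk=1 w3=0 w0=1 w4=1 w2=0 w1=0
  Δ1: clk:1→0
  (1Δ to stable)
t=12 Δ0: clk=0 w3=0 w0=1 w4=1 w2=0 w1=0
  Δ1: clk:0→1
  Δ2: w0:1→0
  Δ3: w4:1→0
  (3Δ to stable)
t=13 Δ0: clk=1 w3=0 w0=0 w4=0 w2=0 w1=0
  Δ1: clk:1→0
  (1Δ to stable)
t=14 Δ0: clk=0 w3=0 w0=0 w4=0 w2=0 w1=0
  Δ1: clk:0→1
  Δ2: w0:0→1
  Δ3: w4:0→1
  (3Δ to stable)
t=15 Δ0: clk=1 w3=0 w0=1 w4=1 w2=0 w1=0
  Δ1: clk:1→0
  (1Δ to stable)
t=16 Δ0: clk=0 w3=0 w0=1 w4=1 w2=0 w1=0
  Δ1: clk:0→1
  Δ2: w0:1→0
  Δ3: w4:1→0
  (3Δ to stable)
t=17 Δ0: clk=1 w3=0 w0=0 w4=0 w2=0 w1=0
  Δ1: clk:1→0
  (1Δ to stable)
t=18 Δ0: clk=0 w3=0 w0=0 w4=0 w2=0 w1=0
  Δ1: clk:0→1
  Δ2: w0:0→1
  Δ3: w4:0→1
  (3Δ to stable)

0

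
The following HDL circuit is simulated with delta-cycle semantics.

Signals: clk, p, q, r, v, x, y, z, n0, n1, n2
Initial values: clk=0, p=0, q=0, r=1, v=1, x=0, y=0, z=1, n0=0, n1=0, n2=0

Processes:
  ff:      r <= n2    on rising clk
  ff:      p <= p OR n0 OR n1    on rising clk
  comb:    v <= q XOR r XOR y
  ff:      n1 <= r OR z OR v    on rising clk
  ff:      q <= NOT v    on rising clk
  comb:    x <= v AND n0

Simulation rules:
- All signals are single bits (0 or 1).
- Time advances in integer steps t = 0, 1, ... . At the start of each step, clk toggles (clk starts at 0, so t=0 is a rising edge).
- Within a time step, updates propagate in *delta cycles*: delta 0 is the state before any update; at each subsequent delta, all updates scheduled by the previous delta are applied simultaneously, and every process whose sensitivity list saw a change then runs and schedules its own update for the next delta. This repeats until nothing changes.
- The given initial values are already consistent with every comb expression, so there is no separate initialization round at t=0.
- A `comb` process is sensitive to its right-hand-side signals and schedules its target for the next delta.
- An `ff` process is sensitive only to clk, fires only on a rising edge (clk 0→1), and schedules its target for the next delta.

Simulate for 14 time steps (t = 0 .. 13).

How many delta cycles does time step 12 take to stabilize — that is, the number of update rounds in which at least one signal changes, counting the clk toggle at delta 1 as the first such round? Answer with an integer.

t=0 Δ0: z=1 q=0 n1=0 r=1 v=1 p=0 y=0 clk=0 n0=0 n2=0 x=0
  Δ1: clk:0→1
  Δ2: n1:0→1, r:1→0
  Δ3: v:1→0
  (3Δ to stable)
t=1 Δ0: z=1 q=0 n1=1 r=0 v=0 p=0 y=0 clk=1 n0=0 n2=0 x=0
  Δ1: clk:1→0
  (1Δ to stable)
t=2 Δ0: z=1 q=0 n1=1 r=0 v=0 p=0 y=0 clk=0 n0=0 n2=0 x=0
  Δ1: clk:0→1
  Δ2: q:0→1, p:0→1
  Δ3: v:0→1
  (3Δ to stable)
t=3 Δ0: z=1 q=1 n1=1 r=0 v=1 p=1 y=0 clk=1 n0=0 n2=0 x=0
  Δ1: clk:1→0
  (1Δ to stable)
t=4 Δ0: z=1 q=1 n1=1 r=0 v=1 p=1 y=0 clk=0 n0=0 n2=0 x=0
  Δ1: clk:0→1
  Δ2: q:1→0
  Δ3: v:1→0
  (3Δ to stable)
t=5 Δ0: z=1 q=0 n1=1 r=0 v=0 p=1 y=0 clk=1 n0=0 n2=0 x=0
  Δ1: clk:1→0
  (1Δ to stable)
t=6 Δ0: z=1 q=0 n1=1 r=0 v=0 p=1 y=0 clk=0 n0=0 n2=0 x=0
  Δ1: clk:0→1
  Δ2: q:0→1
  Δ3: v:0→1
  (3Δ to stable)
t=7 Δ0: z=1 q=1 n1=1 r=0 v=1 p=1 y=0 clk=1 n0=0 n2=0 x=0
  Δ1: clk:1→0
  (1Δ to stable)
t=8 Δ0: z=1 q=1 n1=1 r=0 v=1 p=1 y=0 clk=0 n0=0 n2=0 x=0
  Δ1: clk:0→1
  Δ2: q:1→0
  Δ3: v:1→0
  (3Δ to stable)
t=9 Δ0: z=1 q=0 n1=1 r=0 v=0 p=1 y=0 clk=1 n0=0 n2=0 x=0
  Δ1: clk:1→0
  (1Δ to stable)
t=10 Δ0: z=1 q=0 n1=1 r=0 v=0 p=1 y=0 clk=0 n0=0 n2=0 x=0
  Δ1: clk:0→1
  Δ2: q:0→1
  Δ3: v:0→1
  (3Δ to stable)
t=11 Δ0: z=1 q=1 n1=1 r=0 v=1 p=1 y=0 clk=1 n0=0 n2=0 x=0
  Δ1: clk:1→0
  (1Δ to stable)
t=12 Δ0: z=1 q=1 n1=1 r=0 v=1 p=1 y=0 clk=0 n0=0 n2=0 x=0
  Δ1: clk:0→1
  Δ2: q:1→0
  Δ3: v:1→0
  (3Δ to stable)
t=13 Δ0: z=1 q=0 n1=1 r=0 v=0 p=1 y=0 clk=1 n0=0 n2=0 x=0
  Δ1: clk:1→0
  (1Δ to stable)

3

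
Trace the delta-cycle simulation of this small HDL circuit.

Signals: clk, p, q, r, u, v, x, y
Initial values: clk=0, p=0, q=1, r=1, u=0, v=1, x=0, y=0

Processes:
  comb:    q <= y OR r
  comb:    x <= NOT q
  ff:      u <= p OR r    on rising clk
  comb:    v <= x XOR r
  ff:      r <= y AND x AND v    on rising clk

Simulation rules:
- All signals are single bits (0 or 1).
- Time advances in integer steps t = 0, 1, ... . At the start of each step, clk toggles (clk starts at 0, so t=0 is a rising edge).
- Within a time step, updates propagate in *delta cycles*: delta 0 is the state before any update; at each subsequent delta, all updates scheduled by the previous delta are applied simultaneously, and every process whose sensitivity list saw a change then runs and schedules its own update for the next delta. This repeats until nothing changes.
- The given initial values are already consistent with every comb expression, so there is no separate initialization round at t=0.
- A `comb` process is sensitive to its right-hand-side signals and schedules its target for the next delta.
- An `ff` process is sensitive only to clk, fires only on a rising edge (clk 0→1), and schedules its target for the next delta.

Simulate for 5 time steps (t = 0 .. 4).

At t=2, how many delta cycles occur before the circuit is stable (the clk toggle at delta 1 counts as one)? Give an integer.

t=0 Δ0: x=0 p=0 v=1 u=0 q=1 clk=0 r=1 y=0
  Δ1: clk:0→1
  Δ2: u:0→1, r:1→0
  Δ3: v:1→0, q:1→0
  Δ4: x:0→1
  Δ5: v:0→1
  (5Δ to stable)
t=1 Δ0: x=1 p=0 v=1 u=1 q=0 clk=1 r=0 y=0
  Δ1: clk:1→0
  (1Δ to stable)
t=2 Δ0: x=1 p=0 v=1 u=1 q=0 clk=0 r=0 y=0
  Δ1: clk:0→1
  Δ2: u:1→0
  (2Δ to stable)
t=3 Δ0: x=1 p=0 v=1 u=0 q=0 clk=1 r=0 y=0
  Δ1: clk:1→0
  (1Δ to stable)
t=4 Δ0: x=1 p=0 v=1 u=0 q=0 clk=0 r=0 y=0
  Δ1: clk:0→1
  (1Δ to stable)

2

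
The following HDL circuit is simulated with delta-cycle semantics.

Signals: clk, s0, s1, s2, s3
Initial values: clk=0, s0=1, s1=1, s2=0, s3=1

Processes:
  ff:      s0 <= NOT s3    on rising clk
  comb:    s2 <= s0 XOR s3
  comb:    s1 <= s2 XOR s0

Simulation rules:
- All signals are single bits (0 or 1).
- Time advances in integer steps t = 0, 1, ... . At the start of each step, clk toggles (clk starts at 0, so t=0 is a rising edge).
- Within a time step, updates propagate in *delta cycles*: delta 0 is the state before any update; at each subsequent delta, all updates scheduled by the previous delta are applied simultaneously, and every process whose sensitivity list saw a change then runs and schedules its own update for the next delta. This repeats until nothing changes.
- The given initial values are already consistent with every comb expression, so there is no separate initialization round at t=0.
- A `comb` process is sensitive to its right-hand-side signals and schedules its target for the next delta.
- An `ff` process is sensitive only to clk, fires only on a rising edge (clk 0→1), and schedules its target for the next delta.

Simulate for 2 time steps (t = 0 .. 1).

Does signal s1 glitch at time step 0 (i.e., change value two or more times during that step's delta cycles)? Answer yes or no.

yes

t0.Δ0 s1=1 clk=0 s2=0 s3=1 s0=1
t0.Δ1 s1=1 clk=1 s2=0 s3=1 s0=1
t0.Δ2 s1=1 clk=1 s2=0 s3=1 s0=0
t0.Δ3 s1=0 clk=1 s2=1 s3=1 s0=0
t0.Δ4 s1=1 clk=1 s2=1 s3=1 s0=0
t1.Δ0 s1=1 clk=1 s2=1 s3=1 s0=0
t1.Δ1 s1=1 clk=0 s2=1 s3=1 s0=0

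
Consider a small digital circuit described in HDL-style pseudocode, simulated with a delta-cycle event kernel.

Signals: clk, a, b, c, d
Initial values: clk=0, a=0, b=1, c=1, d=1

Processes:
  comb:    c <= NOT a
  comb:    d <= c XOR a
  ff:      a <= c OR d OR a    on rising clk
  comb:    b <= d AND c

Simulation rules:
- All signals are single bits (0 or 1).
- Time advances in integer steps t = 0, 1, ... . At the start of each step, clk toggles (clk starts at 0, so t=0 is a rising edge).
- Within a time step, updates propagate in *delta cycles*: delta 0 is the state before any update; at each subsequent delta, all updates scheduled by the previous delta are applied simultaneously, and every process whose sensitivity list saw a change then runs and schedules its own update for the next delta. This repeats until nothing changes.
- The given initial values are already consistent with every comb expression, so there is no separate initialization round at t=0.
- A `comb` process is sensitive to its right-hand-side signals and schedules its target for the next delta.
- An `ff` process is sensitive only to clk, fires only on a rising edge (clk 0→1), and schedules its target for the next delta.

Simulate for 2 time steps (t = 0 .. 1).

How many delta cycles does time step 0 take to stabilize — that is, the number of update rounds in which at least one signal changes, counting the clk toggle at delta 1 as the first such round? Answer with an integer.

[bits: clk,b,c,a,d]
t=0: Δ0=01101 Δ1=11101 Δ2=11111 Δ3=11010 Δ4=10011 | 4Δ
t=1: Δ0=10011 Δ1=00011 | 1Δ

4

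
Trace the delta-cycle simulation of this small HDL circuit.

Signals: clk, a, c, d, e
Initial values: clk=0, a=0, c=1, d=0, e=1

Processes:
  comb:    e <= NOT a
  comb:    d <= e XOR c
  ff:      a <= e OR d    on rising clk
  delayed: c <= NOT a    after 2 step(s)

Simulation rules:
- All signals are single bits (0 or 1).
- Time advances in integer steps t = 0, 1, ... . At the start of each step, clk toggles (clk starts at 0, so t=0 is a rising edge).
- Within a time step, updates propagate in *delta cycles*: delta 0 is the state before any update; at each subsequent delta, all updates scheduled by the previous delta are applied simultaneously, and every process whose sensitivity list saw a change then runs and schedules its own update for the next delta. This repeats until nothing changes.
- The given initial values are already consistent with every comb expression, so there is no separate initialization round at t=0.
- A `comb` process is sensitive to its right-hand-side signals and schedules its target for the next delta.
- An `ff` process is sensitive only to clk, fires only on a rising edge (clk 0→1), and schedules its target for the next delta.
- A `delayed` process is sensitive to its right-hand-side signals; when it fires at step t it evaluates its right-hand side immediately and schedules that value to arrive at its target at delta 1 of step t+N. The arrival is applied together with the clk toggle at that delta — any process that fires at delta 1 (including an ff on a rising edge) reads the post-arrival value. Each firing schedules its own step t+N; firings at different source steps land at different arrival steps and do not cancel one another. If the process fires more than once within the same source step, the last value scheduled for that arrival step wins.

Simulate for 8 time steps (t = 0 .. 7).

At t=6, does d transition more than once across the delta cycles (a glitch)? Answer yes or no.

t=0 Δ0: a=0 d=0 e=1 clk=0 c=1
  Δ1: clk:0→1
  Δ2: a:0→1
  Δ3: e:1→0
  Δ4: d:0→1
  (4Δ to stable)
t=1 Δ0: a=1 d=1 e=0 clk=1 c=1
  Δ1: clk:1→0
  (1Δ to stable)
t=2 Δ0: a=1 d=1 e=0 clk=0 c=1
  Δ1: clk:0→1, c:1→0
  Δ2: d:1→0
  (2Δ to stable)
t=3 Δ0: a=1 d=0 e=0 clk=1 c=0
  Δ1: clk:1→0
  (1Δ to stable)
t=4 Δ0: a=1 d=0 e=0 clk=0 c=0
  Δ1: clk:0→1
  Δ2: a:1→0
  Δ3: e:0→1
  Δ4: d:0→1
  (4Δ to stable)
t=5 Δ0: a=0 d=1 e=1 clk=1 c=0
  Δ1: clk:1→0
  (1Δ to stable)
t=6 Δ0: a=0 d=1 e=1 clk=0 c=0
  Δ1: clk:0→1, c:0→1
  Δ2: a:0→1, d:1→0
  Δ3: e:1→0
  Δ4: d:0→1
  (4Δ to stable)
t=7 Δ0: a=1 d=1 e=0 clk=1 c=1
  Δ1: clk:1→0
  (1Δ to stable)

yes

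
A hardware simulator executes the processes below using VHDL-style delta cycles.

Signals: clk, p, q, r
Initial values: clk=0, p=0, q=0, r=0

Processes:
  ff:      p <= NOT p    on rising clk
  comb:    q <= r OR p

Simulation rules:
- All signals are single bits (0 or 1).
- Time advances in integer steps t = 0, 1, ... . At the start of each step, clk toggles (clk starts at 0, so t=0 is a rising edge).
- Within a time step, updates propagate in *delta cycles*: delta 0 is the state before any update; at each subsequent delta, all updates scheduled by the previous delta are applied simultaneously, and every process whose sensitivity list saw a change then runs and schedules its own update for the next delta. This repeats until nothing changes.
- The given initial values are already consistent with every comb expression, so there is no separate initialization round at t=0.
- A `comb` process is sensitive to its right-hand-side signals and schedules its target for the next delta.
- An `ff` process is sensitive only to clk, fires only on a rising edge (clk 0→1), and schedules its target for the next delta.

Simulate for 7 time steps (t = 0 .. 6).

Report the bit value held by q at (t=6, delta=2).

t=0 Δ0: p=0 clk=0 r=0 q=0
  Δ1: clk:0→1
  Δ2: p:0→1
  Δ3: q:0→1
  (3Δ to stable)
t=1 Δ0: p=1 clk=1 r=0 q=1
  Δ1: clk:1→0
  (1Δ to stable)
t=2 Δ0: p=1 clk=0 r=0 q=1
  Δ1: clk:0→1
  Δ2: p:1→0
  Δ3: q:1→0
  (3Δ to stable)
t=3 Δ0: p=0 clk=1 r=0 q=0
  Δ1: clk:1→0
  (1Δ to stable)
t=4 Δ0: p=0 clk=0 r=0 q=0
  Δ1: clk:0→1
  Δ2: p:0→1
  Δ3: q:0→1
  (3Δ to stable)
t=5 Δ0: p=1 clk=1 r=0 q=1
  Δ1: clk:1→0
  (1Δ to stable)
t=6 Δ0: p=1 clk=0 r=0 q=1
  Δ1: clk:0→1
  Δ2: p:1→0
  Δ3: q:1→0
  (3Δ to stable)

1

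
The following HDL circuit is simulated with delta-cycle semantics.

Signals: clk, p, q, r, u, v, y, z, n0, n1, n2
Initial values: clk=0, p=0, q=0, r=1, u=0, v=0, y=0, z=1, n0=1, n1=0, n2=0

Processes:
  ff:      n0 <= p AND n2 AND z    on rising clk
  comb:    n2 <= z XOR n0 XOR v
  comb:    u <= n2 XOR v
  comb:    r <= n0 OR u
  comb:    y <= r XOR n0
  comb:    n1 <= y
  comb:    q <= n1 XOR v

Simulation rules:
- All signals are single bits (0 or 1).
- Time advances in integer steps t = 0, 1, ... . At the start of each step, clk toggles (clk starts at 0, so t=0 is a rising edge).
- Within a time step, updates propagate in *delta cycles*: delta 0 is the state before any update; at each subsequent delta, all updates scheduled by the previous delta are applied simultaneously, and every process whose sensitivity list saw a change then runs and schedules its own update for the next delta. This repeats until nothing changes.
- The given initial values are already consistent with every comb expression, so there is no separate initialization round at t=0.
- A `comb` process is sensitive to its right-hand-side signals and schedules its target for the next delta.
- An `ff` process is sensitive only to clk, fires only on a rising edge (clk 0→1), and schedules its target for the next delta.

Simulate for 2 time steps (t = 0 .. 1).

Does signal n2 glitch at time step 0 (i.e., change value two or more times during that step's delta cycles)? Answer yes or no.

[bits: n2,clk,n0,u,y,r,n1,q,p,z,v]
t=0: Δ0=00100100010 Δ1=01100100010 Δ2=01000100010 Δ3=11001000010 Δ4=11010010010 Δ5=11010101010 Δ6=11011100010 Δ7=11011110010 Δ8=11011111010 | 8Δ
t=1: Δ0=11011111010 Δ1=10011111010 | 1Δ

no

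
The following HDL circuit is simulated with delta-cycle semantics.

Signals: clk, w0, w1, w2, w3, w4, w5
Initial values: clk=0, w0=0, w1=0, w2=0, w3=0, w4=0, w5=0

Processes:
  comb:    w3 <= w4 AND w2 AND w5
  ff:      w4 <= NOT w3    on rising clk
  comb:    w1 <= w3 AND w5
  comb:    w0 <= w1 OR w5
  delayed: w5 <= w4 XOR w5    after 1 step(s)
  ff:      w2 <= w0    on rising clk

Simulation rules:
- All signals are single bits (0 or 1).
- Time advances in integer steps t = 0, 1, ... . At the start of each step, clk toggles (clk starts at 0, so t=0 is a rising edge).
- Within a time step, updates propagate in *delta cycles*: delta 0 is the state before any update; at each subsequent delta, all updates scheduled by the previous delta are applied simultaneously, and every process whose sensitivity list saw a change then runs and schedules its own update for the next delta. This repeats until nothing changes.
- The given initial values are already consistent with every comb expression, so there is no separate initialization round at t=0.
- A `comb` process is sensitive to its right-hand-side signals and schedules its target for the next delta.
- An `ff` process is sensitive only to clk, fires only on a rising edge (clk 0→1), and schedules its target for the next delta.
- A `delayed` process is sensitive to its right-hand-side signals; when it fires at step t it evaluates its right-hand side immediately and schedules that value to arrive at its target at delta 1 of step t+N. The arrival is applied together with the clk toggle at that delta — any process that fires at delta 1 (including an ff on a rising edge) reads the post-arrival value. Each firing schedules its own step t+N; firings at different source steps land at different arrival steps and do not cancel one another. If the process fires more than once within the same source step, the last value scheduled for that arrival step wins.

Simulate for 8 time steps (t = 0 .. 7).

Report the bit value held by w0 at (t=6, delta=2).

0

[bits: w0,w5,w1,w3,clk,w2,w4]
t=0: Δ0=0000000 Δ1=0000100 Δ2=0000101 | 2Δ
t=1: Δ0=0000101 Δ1=0100001 Δ2=1100001 | 2Δ
t=2: Δ0=1100001 Δ1=1000101 Δ2=0000111 | 2Δ
t=3: Δ0=0000111 Δ1=0100011 Δ2=1101011 Δ3=1111011 | 3Δ
t=4: Δ0=1111011 Δ1=1011111 Δ2=1000110 Δ3=0000110 | 3Δ
t=5: Δ0=0000110 Δ1=0000010 | 1Δ
t=6: Δ0=0000010 Δ1=0000110 Δ2=0000101 | 2Δ
t=7: Δ0=0000101 Δ1=0100001 Δ2=1100001 | 2Δ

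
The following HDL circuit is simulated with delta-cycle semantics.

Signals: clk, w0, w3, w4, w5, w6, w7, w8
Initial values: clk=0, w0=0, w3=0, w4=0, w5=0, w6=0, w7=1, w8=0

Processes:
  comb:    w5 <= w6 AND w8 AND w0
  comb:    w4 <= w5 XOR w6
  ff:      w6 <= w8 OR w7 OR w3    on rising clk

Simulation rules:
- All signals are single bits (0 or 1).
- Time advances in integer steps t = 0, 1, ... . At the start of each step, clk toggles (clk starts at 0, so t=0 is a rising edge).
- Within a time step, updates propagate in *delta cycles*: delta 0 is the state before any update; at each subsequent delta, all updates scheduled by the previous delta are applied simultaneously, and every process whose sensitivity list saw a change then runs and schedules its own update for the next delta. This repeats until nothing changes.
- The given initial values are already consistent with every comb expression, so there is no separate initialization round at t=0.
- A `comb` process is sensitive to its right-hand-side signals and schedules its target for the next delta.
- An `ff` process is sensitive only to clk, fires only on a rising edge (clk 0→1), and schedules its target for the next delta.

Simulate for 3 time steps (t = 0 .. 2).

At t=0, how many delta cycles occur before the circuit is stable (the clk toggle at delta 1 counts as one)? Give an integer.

3

t=0 Δ0: w5=0 w0=0 w6=0 w7=1 w4=0 clk=0 w8=0 w3=0
  Δ1: clk:0→1
  Δ2: w6:0→1
  Δ3: w4:0→1
  (3Δ to stable)
t=1 Δ0: w5=0 w0=0 w6=1 w7=1 w4=1 clk=1 w8=0 w3=0
  Δ1: clk:1→0
  (1Δ to stable)
t=2 Δ0: w5=0 w0=0 w6=1 w7=1 w4=1 clk=0 w8=0 w3=0
  Δ1: clk:0→1
  (1Δ to stable)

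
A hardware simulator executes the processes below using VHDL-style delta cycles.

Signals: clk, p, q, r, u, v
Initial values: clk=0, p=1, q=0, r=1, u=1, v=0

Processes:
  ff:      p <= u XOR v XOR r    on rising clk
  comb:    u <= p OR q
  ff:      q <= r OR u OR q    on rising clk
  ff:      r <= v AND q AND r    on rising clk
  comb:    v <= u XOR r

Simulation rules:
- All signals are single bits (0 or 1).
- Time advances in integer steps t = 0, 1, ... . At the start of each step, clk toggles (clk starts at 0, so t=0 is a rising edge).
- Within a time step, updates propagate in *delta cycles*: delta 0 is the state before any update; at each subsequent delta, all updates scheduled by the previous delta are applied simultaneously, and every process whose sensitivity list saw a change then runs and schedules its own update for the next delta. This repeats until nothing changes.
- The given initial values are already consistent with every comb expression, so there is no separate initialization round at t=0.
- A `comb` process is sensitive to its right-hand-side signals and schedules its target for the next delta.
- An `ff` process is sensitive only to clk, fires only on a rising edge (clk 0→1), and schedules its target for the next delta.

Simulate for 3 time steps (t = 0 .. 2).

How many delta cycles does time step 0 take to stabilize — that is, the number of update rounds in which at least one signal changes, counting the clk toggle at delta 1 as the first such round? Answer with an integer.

3

t=0 Δ0: u=1 q=0 p=1 v=0 clk=0 r=1
  Δ1: clk:0→1
  Δ2: q:0→1, p:1→0, r:1→0
  Δ3: v:0→1
  (3Δ to stable)
t=1 Δ0: u=1 q=1 p=0 v=1 clk=1 r=0
  Δ1: clk:1→0
  (1Δ to stable)
t=2 Δ0: u=1 q=1 p=0 v=1 clk=0 r=0
  Δ1: clk:0→1
  (1Δ to stable)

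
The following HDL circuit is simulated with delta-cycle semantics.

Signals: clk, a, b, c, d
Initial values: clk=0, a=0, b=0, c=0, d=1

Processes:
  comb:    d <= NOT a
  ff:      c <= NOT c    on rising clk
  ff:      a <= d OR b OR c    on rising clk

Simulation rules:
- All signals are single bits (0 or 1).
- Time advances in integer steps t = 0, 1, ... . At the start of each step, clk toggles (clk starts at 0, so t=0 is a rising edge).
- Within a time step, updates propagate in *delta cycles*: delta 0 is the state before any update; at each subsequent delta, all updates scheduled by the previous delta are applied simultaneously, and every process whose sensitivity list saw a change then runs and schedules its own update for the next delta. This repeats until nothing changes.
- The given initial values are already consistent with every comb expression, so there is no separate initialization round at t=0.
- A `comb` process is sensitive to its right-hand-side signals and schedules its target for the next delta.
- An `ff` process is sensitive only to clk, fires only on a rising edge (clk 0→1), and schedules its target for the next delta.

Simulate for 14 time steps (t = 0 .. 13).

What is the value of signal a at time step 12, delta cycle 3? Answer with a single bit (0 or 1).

0

t=0 Δ0: clk=0 b=0 d=1 c=0 a=0
  Δ1: clk:0→1
  Δ2: c:0→1, a:0→1
  Δ3: d:1→0
  (3Δ to stable)
t=1 Δ0: clk=1 b=0 d=0 c=1 a=1
  Δ1: clk:1→0
  (1Δ to stable)
t=2 Δ0: clk=0 b=0 d=0 c=1 a=1
  Δ1: clk:0→1
  Δ2: c:1→0
  (2Δ to stable)
t=3 Δ0: clk=1 b=0 d=0 c=0 a=1
  Δ1: clk:1→0
  (1Δ to stable)
t=4 Δ0: clk=0 b=0 d=0 c=0 a=1
  Δ1: clk:0→1
  Δ2: c:0→1, a:1→0
  Δ3: d:0→1
  (3Δ to stable)
t=5 Δ0: clk=1 b=0 d=1 c=1 a=0
  Δ1: clk:1→0
  (1Δ to stable)
t=6 Δ0: clk=0 b=0 d=1 c=1 a=0
  Δ1: clk:0→1
  Δ2: c:1→0, a:0→1
  Δ3: d:1→0
  (3Δ to stable)
t=7 Δ0: clk=1 b=0 d=0 c=0 a=1
  Δ1: clk:1→0
  (1Δ to stable)
t=8 Δ0: clk=0 b=0 d=0 c=0 a=1
  Δ1: clk:0→1
  Δ2: c:0→1, a:1→0
  Δ3: d:0→1
  (3Δ to stable)
t=9 Δ0: clk=1 b=0 d=1 c=1 a=0
  Δ1: clk:1→0
  (1Δ to stable)
t=10 Δ0: clk=0 b=0 d=1 c=1 a=0
  Δ1: clk:0→1
  Δ2: c:1→0, a:0→1
  Δ3: d:1→0
  (3Δ to stable)
t=11 Δ0: clk=1 b=0 d=0 c=0 a=1
  Δ1: clk:1→0
  (1Δ to stable)
t=12 Δ0: clk=0 b=0 d=0 c=0 a=1
  Δ1: clk:0→1
  Δ2: c:0→1, a:1→0
  Δ3: d:0→1
  (3Δ to stable)
t=13 Δ0: clk=1 b=0 d=1 c=1 a=0
  Δ1: clk:1→0
  (1Δ to stable)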